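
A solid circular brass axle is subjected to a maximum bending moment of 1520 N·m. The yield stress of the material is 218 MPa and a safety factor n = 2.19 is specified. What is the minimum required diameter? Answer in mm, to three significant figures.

σ_allow = 218/2.19 = 99.54 MPa.
For a solid circular section σ = 32M/(πd³), so d³ = 32M/(π σ_allow) = 32×1520000/(π×99.54) = 155500 mm³.
d = 53.78 mm.

d = 53.8 mm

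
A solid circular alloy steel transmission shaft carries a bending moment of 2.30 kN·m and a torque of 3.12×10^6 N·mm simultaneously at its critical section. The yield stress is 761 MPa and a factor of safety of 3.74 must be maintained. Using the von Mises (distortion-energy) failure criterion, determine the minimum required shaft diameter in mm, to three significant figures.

d = 56.2 mm

σ_allow = σ_y/n = 761/3.74 = 203.5 MPa.
For a solid shaft σ_b = 32M/(πd³) and τ = 16T/(πd³), so the von Mises stress is σ' = (16/πd³)·√(4M²+3T²).
√(4M²+3T²) = √(4×(2.300×10^6)² + 3×(3.120×10^6)²) = 7.097×10^6 N·mm.
d³ = 16×7.097×10^6/(π×203.5) = 177600 mm³.
d = 56.21 mm.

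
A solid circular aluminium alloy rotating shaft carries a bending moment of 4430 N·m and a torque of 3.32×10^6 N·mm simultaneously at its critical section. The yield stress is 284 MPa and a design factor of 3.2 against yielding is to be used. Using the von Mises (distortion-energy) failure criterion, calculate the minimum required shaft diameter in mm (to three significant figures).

d = 84.6 mm

σ_allow = σ_y/n = 284/3.2 = 88.75 MPa.
For a solid shaft σ_b = 32M/(πd³) and τ = 16T/(πd³), so the von Mises stress is σ' = (16/πd³)·√(4M²+3T²).
√(4M²+3T²) = √(4×(4.430×10^6)² + 3×(3.320×10^6)²) = 1.056×10^7 N·mm.
d³ = 16×1.056×10^7/(π×88.75) = 606100 mm³.
d = 84.63 mm.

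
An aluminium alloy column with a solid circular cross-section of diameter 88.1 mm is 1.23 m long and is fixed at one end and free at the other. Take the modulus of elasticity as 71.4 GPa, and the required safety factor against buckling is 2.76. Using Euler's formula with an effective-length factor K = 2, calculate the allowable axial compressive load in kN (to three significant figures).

I = πd⁴/64 = π×88.1⁴/64 = 2.957×10^6 mm⁴.
Effective length L_e = KL = 2×1.23 m = 2460 mm.
Euler critical load P_cr = π²EI/L_e² = π²×71400×2.957×10^6/2460² = 344400 N.
P_allow = P_cr/n = 344400/2.76 = 124800 N.

P_allow = 125 kN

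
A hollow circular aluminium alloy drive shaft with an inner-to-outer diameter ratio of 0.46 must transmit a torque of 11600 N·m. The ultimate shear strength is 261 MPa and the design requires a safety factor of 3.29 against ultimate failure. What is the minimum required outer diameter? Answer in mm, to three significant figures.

d_o = 92.0 mm

τ_allow = 261/3.29 = 79.33 MPa.
For a hollow shaft τ = 16T/[πd_o³(1−k⁴)] with k = 0.46, so 1−k⁴ = 0.9552.
d_o³ = 16T/[π τ_allow (1−k⁴)] = 16×1.1600×10^7/(π×79.33×0.9552) = 779600 mm³.
d_o = 92.04 mm.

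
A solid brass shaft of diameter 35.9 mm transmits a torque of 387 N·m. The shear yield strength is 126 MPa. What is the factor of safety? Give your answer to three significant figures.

n = 2.96

τ = 16T/(πd³) = 16×387000/(π×35.9³) = 42.60 MPa.
n = τ_limit/τ = 126/42.60 = 2.958.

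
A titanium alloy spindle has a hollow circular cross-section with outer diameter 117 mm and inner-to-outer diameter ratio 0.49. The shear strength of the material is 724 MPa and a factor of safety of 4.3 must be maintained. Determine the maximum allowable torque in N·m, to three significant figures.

T_allow = 49900 N·m

τ_allow = 724/4.3 = 168.4 MPa.
For a hollow shaft T_allow = τ_allow·πd_o³(1−k⁴)/16 with 1−k⁴ = 0.9424, so πd_o³(1−k⁴)/16 = 296300 mm³.
T_allow = 168.4×296300 = 4.990×10^7 N·mm = 49900 N·m.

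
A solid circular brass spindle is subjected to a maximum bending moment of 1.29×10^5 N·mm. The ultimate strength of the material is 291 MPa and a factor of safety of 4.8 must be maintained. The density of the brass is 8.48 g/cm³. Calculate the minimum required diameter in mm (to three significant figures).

σ_allow = 291/4.8 = 60.62 MPa.
For a solid circular section σ = 32M/(πd³), so d³ = 32M/(π σ_allow) = 32×129000/(π×60.62) = 21670 mm³.
d = 27.88 mm.

d = 27.9 mm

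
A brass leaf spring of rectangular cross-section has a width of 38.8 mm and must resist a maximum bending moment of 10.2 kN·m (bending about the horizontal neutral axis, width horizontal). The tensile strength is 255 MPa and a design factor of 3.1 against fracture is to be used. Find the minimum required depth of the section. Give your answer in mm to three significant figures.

σ_allow = 255/3.1 = 82.26 MPa.
For a rectangular section σ = 6M/(bh²), so h² = 6M/(b σ_allow) = 6×1.0200×10^7/(38.8×82.26) = 19180 mm².
h = 138.5 mm.

h = 138 mm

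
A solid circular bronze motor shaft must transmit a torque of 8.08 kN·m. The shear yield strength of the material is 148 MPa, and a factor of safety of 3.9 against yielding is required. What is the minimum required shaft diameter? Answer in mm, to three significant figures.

Allowable shear stress τ_allow = 148/3.9 = 37.95 MPa.
For a solid shaft τ = 16T/(πd³), so d³ = 16T/(π τ_allow) = 16×8080000/(π×37.95) = 1.084×10^6 mm³.
d = (1.084×10^6)^(1/3) = 102.7 mm.

d = 103 mm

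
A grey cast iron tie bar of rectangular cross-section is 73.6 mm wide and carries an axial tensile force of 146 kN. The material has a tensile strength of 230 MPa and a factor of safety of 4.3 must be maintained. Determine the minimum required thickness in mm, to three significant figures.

t = 37.1 mm

σ_allow = 230/4.3 = 53.49 MPa.
Required area A = F/σ_allow = 146000/53.49 = 2730 mm².
t = A/w = 2730/73.6 = 37.09 mm.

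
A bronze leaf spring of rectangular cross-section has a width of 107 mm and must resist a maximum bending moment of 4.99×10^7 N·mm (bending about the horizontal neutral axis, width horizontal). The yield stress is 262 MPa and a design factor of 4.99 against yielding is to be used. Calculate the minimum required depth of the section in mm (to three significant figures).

h = 231 mm

σ_allow = 262/4.99 = 52.51 MPa.
For a rectangular section σ = 6M/(bh²), so h² = 6M/(b σ_allow) = 6×4.9900×10^7/(107×52.51) = 53290 mm².
h = 230.9 mm.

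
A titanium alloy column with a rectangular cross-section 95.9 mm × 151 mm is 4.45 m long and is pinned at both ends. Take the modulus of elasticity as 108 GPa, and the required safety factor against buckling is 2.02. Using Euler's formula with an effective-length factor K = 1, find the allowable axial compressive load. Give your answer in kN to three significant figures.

P_allow = 296 kN

Buckling occurs about the weak axis: I_min = h·b³/12 = 151×95.9³/12 = 1.110×10^7 mm⁴ (b = 95.9 mm is the smaller dimension).
Effective length L_e = KL = 1×4.45 m = 4450 mm.
Euler critical load P_cr = π²EI/L_e² = π²×108000×1.110×10^7/4450² = 597400 N.
P_allow = P_cr/n = 597400/2.02 = 295700 N.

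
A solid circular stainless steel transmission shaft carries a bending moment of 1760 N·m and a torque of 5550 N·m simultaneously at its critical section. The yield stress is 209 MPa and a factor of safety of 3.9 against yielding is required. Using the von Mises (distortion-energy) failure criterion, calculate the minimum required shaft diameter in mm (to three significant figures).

d = 99.1 mm

σ_allow = σ_y/n = 209/3.9 = 53.59 MPa.
For a solid shaft σ_b = 32M/(πd³) and τ = 16T/(πd³), so the von Mises stress is σ' = (16/πd³)·√(4M²+3T²).
√(4M²+3T²) = √(4×(1.760×10^6)² + 3×(5.550×10^6)²) = 1.024×10^7 N·mm.
d³ = 16×1.024×10^7/(π×53.59) = 972900 mm³.
d = 99.09 mm.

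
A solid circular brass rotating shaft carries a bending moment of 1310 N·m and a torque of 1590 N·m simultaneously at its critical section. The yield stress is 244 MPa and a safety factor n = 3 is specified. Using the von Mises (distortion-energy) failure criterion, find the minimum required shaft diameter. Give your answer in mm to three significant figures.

d = 62.0 mm

σ_allow = σ_y/n = 244/3 = 81.33 MPa.
For a solid shaft σ_b = 32M/(πd³) and τ = 16T/(πd³), so the von Mises stress is σ' = (16/πd³)·√(4M²+3T²).
√(4M²+3T²) = √(4×(1.310×10^6)² + 3×(1.590×10^6)²) = 3.801×10^6 N·mm.
d³ = 16×3.801×10^6/(π×81.33) = 238000 mm³.
d = 61.97 mm.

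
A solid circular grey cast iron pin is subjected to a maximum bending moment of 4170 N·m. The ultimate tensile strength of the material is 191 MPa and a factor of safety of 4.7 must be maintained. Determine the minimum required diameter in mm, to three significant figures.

d = 101 mm

σ_allow = 191/4.7 = 40.64 MPa.
For a solid circular section σ = 32M/(πd³), so d³ = 32M/(π σ_allow) = 32×4170000/(π×40.64) = 1.045×10^6 mm³.
d = 101.5 mm.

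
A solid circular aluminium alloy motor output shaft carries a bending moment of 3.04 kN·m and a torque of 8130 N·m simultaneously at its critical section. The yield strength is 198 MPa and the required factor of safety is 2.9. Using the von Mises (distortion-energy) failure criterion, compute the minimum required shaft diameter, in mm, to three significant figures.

d = 105 mm

σ_allow = σ_y/n = 198/2.9 = 68.28 MPa.
For a solid shaft σ_b = 32M/(πd³) and τ = 16T/(πd³), so the von Mises stress is σ' = (16/πd³)·√(4M²+3T²).
√(4M²+3T²) = √(4×(3.040×10^6)² + 3×(8.130×10^6)²) = 1.534×10^7 N·mm.
d³ = 16×1.534×10^7/(π×68.28) = 1.144×10^6 mm³.
d = 104.6 mm.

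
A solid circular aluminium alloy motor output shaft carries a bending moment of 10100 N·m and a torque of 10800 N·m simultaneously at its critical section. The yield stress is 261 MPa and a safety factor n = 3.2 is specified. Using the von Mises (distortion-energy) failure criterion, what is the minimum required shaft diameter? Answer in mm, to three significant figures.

d = 120 mm

σ_allow = σ_y/n = 261/3.2 = 81.56 MPa.
For a solid shaft σ_b = 32M/(πd³) and τ = 16T/(πd³), so the von Mises stress is σ' = (16/πd³)·√(4M²+3T²).
√(4M²+3T²) = √(4×(1.010×10^7)² + 3×(1.080×10^7)²) = 2.753×10^7 N·mm.
d³ = 16×2.753×10^7/(π×81.56) = 1.719×10^6 mm³.
d = 119.8 mm.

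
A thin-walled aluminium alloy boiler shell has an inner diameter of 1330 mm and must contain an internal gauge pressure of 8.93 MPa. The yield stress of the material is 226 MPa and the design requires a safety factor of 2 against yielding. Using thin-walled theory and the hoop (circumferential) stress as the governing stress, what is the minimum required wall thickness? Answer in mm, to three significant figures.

σ_allow = 226/2 = 113.0 MPa.
Hoop stress σ_h = pD/(2t), so t = pD/(2σ_allow) = 8.93×1330/(2×113.0) = 52.55 mm.

t = 52.6 mm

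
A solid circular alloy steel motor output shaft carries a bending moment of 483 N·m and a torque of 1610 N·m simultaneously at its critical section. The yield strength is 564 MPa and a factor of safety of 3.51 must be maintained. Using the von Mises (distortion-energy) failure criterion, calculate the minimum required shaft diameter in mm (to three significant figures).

σ_allow = σ_y/n = 564/3.51 = 160.7 MPa.
For a solid shaft σ_b = 32M/(πd³) and τ = 16T/(πd³), so the von Mises stress is σ' = (16/πd³)·√(4M²+3T²).
√(4M²+3T²) = √(4×(483000)² + 3×(1.610×10^6)²) = 2.951×10^6 N·mm.
d³ = 16×2.951×10^6/(π×160.7) = 93540 mm³.
d = 45.39 mm.

d = 45.4 mm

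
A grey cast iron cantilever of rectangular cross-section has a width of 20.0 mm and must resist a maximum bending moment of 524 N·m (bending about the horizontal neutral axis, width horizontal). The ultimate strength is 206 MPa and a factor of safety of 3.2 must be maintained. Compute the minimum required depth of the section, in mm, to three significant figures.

σ_allow = 206/3.2 = 64.38 MPa.
For a rectangular section σ = 6M/(bh²), so h² = 6M/(b σ_allow) = 6×524000/(20.0×64.38) = 2442 mm².
h = 49.42 mm.

h = 49.4 mm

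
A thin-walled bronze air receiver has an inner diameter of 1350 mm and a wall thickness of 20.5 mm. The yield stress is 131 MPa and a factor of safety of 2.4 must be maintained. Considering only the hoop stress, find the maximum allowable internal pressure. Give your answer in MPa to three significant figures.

σ_allow = 131/2.4 = 54.58 MPa.
σ_h = pD/(2t) → p_allow = 2σ_allow t/D = 2×54.58×20.5/1350 = 1.658 MPa.

p_allow = 1.66 MPa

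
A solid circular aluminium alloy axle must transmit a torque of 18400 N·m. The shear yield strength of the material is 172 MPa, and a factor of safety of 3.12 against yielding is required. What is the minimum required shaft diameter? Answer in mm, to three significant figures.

Allowable shear stress τ_allow = 172/3.12 = 55.13 MPa.
For a solid shaft τ = 16T/(πd³), so d³ = 16T/(π τ_allow) = 16×1.8400×10^7/(π×55.13) = 1.700×10^6 mm³.
d = (1.700×10^6)^(1/3) = 119.3 mm.

d = 119 mm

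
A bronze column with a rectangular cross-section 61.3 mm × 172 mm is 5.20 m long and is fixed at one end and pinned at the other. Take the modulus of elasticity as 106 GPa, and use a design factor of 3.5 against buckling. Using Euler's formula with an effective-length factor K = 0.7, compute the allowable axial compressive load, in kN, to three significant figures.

P_allow = 74.5 kN

Buckling occurs about the weak axis: I_min = h·b³/12 = 172×61.3³/12 = 3.302×10^6 mm⁴ (b = 61.3 mm is the smaller dimension).
Effective length L_e = KL = 0.7×5.20 m = 3640 mm.
Euler critical load P_cr = π²EI/L_e² = π²×106000×3.302×10^6/3640² = 260700 N.
P_allow = P_cr/n = 260700/3.5 = 74480 N.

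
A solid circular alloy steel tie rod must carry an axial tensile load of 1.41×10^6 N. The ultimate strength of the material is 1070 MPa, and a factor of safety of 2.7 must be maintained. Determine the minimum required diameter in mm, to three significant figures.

d = 67.3 mm

Allowable stress σ_allow = 1070/2.7 = 396.3 MPa.
Required area A = F/σ_allow = 1410000/396.3 = 3558 mm².
A = πd²/4 → d = √(4A/π) = 67.31 mm.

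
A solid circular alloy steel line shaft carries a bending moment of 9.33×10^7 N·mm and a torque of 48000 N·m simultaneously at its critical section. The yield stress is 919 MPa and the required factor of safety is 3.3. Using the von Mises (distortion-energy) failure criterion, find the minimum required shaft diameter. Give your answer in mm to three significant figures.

d = 155 mm

σ_allow = σ_y/n = 919/3.3 = 278.5 MPa.
For a solid shaft σ_b = 32M/(πd³) and τ = 16T/(πd³), so the von Mises stress is σ' = (16/πd³)·√(4M²+3T²).
√(4M²+3T²) = √(4×(9.330×10^7)² + 3×(4.800×10^7)²) = 2.043×10^8 N·mm.
d³ = 16×2.043×10^8/(π×278.5) = 3.736×10^6 mm³.
d = 155.2 mm.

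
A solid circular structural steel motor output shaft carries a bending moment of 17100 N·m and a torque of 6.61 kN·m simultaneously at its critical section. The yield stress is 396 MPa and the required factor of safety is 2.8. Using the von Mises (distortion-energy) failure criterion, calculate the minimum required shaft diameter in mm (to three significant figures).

d = 109 mm

σ_allow = σ_y/n = 396/2.8 = 141.4 MPa.
For a solid shaft σ_b = 32M/(πd³) and τ = 16T/(πd³), so the von Mises stress is σ' = (16/πd³)·√(4M²+3T²).
√(4M²+3T²) = √(4×(1.710×10^7)² + 3×(6.610×10^6)²) = 3.607×10^7 N·mm.
d³ = 16×3.607×10^7/(π×141.4) = 1.299×10^6 mm³.
d = 109.1 mm.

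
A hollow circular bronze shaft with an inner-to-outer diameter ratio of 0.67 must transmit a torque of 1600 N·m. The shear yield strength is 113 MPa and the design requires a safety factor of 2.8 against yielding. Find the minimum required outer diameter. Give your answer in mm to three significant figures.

d_o = 63.2 mm

τ_allow = 113/2.8 = 40.36 MPa.
For a hollow shaft τ = 16T/[πd_o³(1−k⁴)] with k = 0.67, so 1−k⁴ = 0.7985.
d_o³ = 16T/[π τ_allow (1−k⁴)] = 16×1600000/(π×40.36×0.7985) = 252900 mm³.
d_o = 63.24 mm.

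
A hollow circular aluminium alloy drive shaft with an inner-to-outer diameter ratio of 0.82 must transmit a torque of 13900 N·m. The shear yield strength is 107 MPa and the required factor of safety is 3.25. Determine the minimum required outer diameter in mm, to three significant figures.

d_o = 158 mm

τ_allow = 107/3.25 = 32.92 MPa.
For a hollow shaft τ = 16T/[πd_o³(1−k⁴)] with k = 0.82, so 1−k⁴ = 0.5479.
d_o³ = 16T/[π τ_allow (1−k⁴)] = 16×1.3900×10^7/(π×32.92×0.5479) = 3.925×10^6 mm³.
d_o = 157.7 mm.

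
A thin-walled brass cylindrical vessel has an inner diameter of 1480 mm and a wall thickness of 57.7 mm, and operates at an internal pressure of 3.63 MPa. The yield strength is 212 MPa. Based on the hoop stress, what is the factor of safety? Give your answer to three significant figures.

n = 4.55

σ_h = pD/(2t) = 3.63×1480/(2×57.7) = 46.55 MPa.
n = 212/46.55 = 4.554.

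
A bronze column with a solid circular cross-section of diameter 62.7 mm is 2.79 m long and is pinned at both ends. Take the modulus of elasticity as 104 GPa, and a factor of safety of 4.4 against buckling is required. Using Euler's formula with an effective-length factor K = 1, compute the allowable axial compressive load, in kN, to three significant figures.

I = πd⁴/64 = π×62.7⁴/64 = 758600 mm⁴.
Effective length L_e = KL = 1×2.79 m = 2790 mm.
Euler critical load P_cr = π²EI/L_e² = π²×104000×758600/2790² = 100000 N.
P_allow = P_cr/n = 100000/4.4 = 22740 N.

P_allow = 22.7 kN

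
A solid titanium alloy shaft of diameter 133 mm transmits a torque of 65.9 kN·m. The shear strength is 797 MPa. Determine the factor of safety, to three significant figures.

n = 5.59

τ = 16T/(πd³) = 16×6.5900×10^7/(π×133³) = 142.7 MPa.
n = τ_limit/τ = 797/142.7 = 5.587.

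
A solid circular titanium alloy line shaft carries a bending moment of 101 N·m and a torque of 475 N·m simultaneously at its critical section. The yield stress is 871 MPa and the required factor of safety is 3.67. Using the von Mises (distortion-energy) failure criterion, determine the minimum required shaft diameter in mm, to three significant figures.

σ_allow = σ_y/n = 871/3.67 = 237.3 MPa.
For a solid shaft σ_b = 32M/(πd³) and τ = 16T/(πd³), so the von Mises stress is σ' = (16/πd³)·√(4M²+3T²).
√(4M²+3T²) = √(4×(101000)² + 3×(475000)²) = 847200 N·mm.
d³ = 16×847200/(π×237.3) = 18180 mm³.
d = 26.29 mm.

d = 26.3 mm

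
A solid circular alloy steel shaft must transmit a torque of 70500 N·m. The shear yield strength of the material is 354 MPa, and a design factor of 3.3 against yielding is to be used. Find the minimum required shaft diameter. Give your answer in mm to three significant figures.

d = 150 mm

Allowable shear stress τ_allow = 354/3.3 = 107.3 MPa.
For a solid shaft τ = 16T/(πd³), so d³ = 16T/(π τ_allow) = 16×7.0500×10^7/(π×107.3) = 3.347×10^6 mm³.
d = (3.347×10^6)^(1/3) = 149.6 mm.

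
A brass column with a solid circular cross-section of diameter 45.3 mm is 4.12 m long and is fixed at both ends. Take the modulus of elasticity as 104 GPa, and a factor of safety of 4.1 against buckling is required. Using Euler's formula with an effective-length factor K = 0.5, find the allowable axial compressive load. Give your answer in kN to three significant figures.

I = πd⁴/64 = π×45.3⁴/64 = 206700 mm⁴.
Effective length L_e = KL = 0.5×4.12 m = 2060 mm.
Euler critical load P_cr = π²EI/L_e² = π²×104000×206700/2060² = 50000 N.
P_allow = P_cr/n = 50000/4.1 = 12190 N.

P_allow = 12.2 kN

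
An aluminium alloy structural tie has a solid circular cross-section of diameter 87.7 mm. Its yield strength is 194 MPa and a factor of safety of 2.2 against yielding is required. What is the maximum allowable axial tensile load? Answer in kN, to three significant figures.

σ_allow = 194/2.2 = 88.18 MPa.
A = πd²/4 = π×87.7²/4 = 6041 mm².
F_allow = σ_allow × A = 88.18×6041 = 532700 N.

F_allow = 533 kN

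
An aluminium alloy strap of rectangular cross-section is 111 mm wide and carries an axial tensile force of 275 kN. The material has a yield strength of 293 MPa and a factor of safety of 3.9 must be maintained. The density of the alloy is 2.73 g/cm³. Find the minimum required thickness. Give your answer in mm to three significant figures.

t = 33.0 mm

σ_allow = 293/3.9 = 75.13 MPa.
Required area A = F/σ_allow = 275000/75.13 = 3660 mm².
t = A/w = 3660/111 = 32.98 mm.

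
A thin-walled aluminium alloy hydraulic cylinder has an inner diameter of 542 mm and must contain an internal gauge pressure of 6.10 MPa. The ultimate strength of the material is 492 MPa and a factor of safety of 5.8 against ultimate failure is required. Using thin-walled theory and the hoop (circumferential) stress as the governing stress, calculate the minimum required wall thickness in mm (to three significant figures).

σ_allow = 492/5.8 = 84.83 MPa.
Hoop stress σ_h = pD/(2t), so t = pD/(2σ_allow) = 6.10×542/(2×84.83) = 19.49 mm.

t = 19.5 mm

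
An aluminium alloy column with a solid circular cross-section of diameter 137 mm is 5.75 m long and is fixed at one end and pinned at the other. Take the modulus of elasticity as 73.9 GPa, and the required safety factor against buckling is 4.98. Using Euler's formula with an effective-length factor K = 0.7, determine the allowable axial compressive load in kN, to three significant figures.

I = πd⁴/64 = π×137⁴/64 = 1.729×10^7 mm⁴.
Effective length L_e = KL = 0.7×5.75 m = 4025 mm.
Euler critical load P_cr = π²EI/L_e² = π²×73900×1.729×10^7/4025² = 778500 N.
P_allow = P_cr/n = 778500/4.98 = 156300 N.

P_allow = 156 kN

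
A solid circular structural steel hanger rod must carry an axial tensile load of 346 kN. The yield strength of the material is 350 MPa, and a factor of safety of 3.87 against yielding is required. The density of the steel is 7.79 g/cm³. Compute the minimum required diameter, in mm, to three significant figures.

d = 69.8 mm

Allowable stress σ_allow = 350/3.87 = 90.44 MPa.
Required area A = F/σ_allow = 346000/90.44 = 3826 mm².
A = πd²/4 → d = √(4A/π) = 69.79 mm.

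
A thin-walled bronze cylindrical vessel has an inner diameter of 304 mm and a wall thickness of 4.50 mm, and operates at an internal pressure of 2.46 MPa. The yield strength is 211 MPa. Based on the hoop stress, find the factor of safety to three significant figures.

n = 2.54

σ_h = pD/(2t) = 2.46×304/(2×4.50) = 83.09 MPa.
n = 211/83.09 = 2.539.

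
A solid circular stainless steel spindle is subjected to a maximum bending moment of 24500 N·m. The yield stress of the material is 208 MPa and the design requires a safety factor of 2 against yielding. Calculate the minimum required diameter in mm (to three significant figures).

d = 134 mm

σ_allow = 208/2 = 104.0 MPa.
For a solid circular section σ = 32M/(πd³), so d³ = 32M/(π σ_allow) = 32×2.4500×10^7/(π×104.0) = 2.400×10^6 mm³.
d = 133.9 mm.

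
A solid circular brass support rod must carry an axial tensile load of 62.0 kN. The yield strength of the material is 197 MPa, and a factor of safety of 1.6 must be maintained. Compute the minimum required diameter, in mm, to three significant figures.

Allowable stress σ_allow = 197/1.6 = 123.1 MPa.
Required area A = F/σ_allow = 62000/123.1 = 503.6 mm².
A = πd²/4 → d = √(4A/π) = 25.32 mm.

d = 25.3 mm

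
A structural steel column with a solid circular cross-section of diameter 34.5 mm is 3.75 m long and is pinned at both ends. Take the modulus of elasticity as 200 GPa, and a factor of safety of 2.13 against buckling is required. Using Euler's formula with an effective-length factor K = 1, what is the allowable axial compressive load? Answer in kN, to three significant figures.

I = πd⁴/64 = π×34.5⁴/64 = 69540 mm⁴.
Effective length L_e = KL = 1×3.75 m = 3750 mm.
Euler critical load P_cr = π²EI/L_e² = π²×200000×69540/3750² = 9761 N.
P_allow = P_cr/n = 9761/2.13 = 4583 N.

P_allow = 4.58 kN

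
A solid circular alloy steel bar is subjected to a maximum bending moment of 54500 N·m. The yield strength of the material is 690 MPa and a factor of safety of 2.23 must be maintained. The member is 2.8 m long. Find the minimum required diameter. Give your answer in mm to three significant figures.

d = 122 mm

σ_allow = 690/2.23 = 309.4 MPa.
For a solid circular section σ = 32M/(πd³), so d³ = 32M/(π σ_allow) = 32×5.4500×10^7/(π×309.4) = 1.794×10^6 mm³.
d = 121.5 mm.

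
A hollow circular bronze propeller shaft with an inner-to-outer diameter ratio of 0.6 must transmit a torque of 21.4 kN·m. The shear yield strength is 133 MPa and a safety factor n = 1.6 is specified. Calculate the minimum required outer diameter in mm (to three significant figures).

τ_allow = 133/1.6 = 83.12 MPa.
For a hollow shaft τ = 16T/[πd_o³(1−k⁴)] with k = 0.6, so 1−k⁴ = 0.8704.
d_o³ = 16T/[π τ_allow (1−k⁴)] = 16×2.1400×10^7/(π×83.12×0.8704) = 1.506×10^6 mm³.
d_o = 114.6 mm.

d_o = 115 mm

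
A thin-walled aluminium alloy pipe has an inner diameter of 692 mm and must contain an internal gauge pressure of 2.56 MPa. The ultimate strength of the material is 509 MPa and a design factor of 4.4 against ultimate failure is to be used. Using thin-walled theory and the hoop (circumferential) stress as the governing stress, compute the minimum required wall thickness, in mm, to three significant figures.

t = 7.66 mm

σ_allow = 509/4.4 = 115.7 MPa.
Hoop stress σ_h = pD/(2t), so t = pD/(2σ_allow) = 2.56×692/(2×115.7) = 7.657 mm.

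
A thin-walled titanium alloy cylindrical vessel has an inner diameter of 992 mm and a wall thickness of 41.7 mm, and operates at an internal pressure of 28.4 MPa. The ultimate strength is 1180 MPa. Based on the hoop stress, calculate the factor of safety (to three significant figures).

n = 3.49

σ_h = pD/(2t) = 28.4×992/(2×41.7) = 337.8 MPa.
n = 1180/337.8 = 3.493.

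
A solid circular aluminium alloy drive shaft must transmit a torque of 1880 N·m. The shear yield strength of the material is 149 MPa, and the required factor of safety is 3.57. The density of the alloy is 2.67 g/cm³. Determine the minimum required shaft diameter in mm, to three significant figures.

d = 61.2 mm

Allowable shear stress τ_allow = 149/3.57 = 41.74 MPa.
For a solid shaft τ = 16T/(πd³), so d³ = 16T/(π τ_allow) = 16×1880000/(π×41.74) = 229400 mm³.
d = (229400)^(1/3) = 61.22 mm.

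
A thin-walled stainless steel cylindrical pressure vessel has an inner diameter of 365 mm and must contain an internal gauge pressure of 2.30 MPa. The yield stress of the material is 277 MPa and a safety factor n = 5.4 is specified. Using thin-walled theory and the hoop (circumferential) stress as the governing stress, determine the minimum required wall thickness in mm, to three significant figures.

t = 8.18 mm

σ_allow = 277/5.4 = 51.30 MPa.
Hoop stress σ_h = pD/(2t), so t = pD/(2σ_allow) = 2.30×365/(2×51.30) = 8.183 mm.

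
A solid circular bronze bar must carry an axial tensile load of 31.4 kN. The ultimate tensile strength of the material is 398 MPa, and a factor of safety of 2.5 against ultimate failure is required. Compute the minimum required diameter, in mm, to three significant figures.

d = 15.8 mm

Allowable stress σ_allow = 398/2.5 = 159.2 MPa.
Required area A = F/σ_allow = 31400/159.2 = 197.2 mm².
A = πd²/4 → d = √(4A/π) = 15.85 mm.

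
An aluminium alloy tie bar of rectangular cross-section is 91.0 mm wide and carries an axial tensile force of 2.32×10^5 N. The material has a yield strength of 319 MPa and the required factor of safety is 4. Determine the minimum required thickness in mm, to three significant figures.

σ_allow = 319/4 = 79.75 MPa.
Required area A = F/σ_allow = 232000/79.75 = 2909 mm².
t = A/w = 2909/91.0 = 31.97 mm.

t = 32.0 mm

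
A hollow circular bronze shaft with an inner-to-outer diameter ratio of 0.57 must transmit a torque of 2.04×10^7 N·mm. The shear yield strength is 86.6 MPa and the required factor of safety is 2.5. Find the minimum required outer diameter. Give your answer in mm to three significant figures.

d_o = 150 mm

τ_allow = 86.6/2.5 = 34.64 MPa.
For a hollow shaft τ = 16T/[πd_o³(1−k⁴)] with k = 0.57, so 1−k⁴ = 0.8944.
d_o³ = 16T/[π τ_allow (1−k⁴)] = 16×2.0400×10^7/(π×34.64×0.8944) = 3.353×10^6 mm³.
d_o = 149.7 mm.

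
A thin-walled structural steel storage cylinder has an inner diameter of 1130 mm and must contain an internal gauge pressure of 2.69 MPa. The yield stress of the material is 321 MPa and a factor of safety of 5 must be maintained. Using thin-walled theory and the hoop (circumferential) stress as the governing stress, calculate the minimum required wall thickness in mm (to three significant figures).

t = 23.7 mm

σ_allow = 321/5 = 64.20 MPa.
Hoop stress σ_h = pD/(2t), so t = pD/(2σ_allow) = 2.69×1130/(2×64.20) = 23.67 mm.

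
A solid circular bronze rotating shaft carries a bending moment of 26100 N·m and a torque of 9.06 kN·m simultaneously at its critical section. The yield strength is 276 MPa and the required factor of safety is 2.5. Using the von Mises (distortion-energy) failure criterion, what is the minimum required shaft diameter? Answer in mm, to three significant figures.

σ_allow = σ_y/n = 276/2.5 = 110.4 MPa.
For a solid shaft σ_b = 32M/(πd³) and τ = 16T/(πd³), so the von Mises stress is σ' = (16/πd³)·√(4M²+3T²).
√(4M²+3T²) = √(4×(2.610×10^7)² + 3×(9.060×10^6)²) = 5.451×10^7 N·mm.
d³ = 16×5.451×10^7/(π×110.4) = 2.515×10^6 mm³.
d = 136.0 mm.

d = 136 mm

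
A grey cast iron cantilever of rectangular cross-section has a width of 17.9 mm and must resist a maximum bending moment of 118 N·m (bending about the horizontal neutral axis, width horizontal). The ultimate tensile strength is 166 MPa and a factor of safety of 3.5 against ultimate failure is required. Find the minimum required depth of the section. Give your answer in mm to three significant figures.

h = 28.9 mm

σ_allow = 166/3.5 = 47.43 MPa.
For a rectangular section σ = 6M/(bh²), so h² = 6M/(b σ_allow) = 6×118000/(17.9×47.43) = 834.0 mm².
h = 28.88 mm.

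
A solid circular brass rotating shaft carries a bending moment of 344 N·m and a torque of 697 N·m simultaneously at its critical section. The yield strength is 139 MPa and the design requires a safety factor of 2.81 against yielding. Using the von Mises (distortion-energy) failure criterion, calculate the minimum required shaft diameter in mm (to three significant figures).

d = 52.3 mm

σ_allow = σ_y/n = 139/2.81 = 49.47 MPa.
For a solid shaft σ_b = 32M/(πd³) and τ = 16T/(πd³), so the von Mises stress is σ' = (16/πd³)·√(4M²+3T²).
√(4M²+3T²) = √(4×(344000)² + 3×(697000)²) = 1.390×10^6 N·mm.
d³ = 16×1.390×10^6/(π×49.47) = 143100 mm³.
d = 52.30 mm.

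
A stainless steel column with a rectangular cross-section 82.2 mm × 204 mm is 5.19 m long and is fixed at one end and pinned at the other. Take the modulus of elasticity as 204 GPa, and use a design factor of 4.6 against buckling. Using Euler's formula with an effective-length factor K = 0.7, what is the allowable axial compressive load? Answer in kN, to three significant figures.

P_allow = 313 kN

Buckling occurs about the weak axis: I_min = h·b³/12 = 204×82.2³/12 = 9.442×10^6 mm⁴ (b = 82.2 mm is the smaller dimension).
Effective length L_e = KL = 0.7×5.19 m = 3633 mm.
Euler critical load P_cr = π²EI/L_e² = π²×204000×9.442×10^6/3633² = 1.440×10^6 N.
P_allow = P_cr/n = 1.440×10^6/4.6 = 313100 N.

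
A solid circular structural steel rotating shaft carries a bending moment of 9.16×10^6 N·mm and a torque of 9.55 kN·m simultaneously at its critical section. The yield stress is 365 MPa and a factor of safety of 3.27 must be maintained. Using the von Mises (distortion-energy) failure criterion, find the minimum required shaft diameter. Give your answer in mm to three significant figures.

d = 104 mm

σ_allow = σ_y/n = 365/3.27 = 111.6 MPa.
For a solid shaft σ_b = 32M/(πd³) and τ = 16T/(πd³), so the von Mises stress is σ' = (16/πd³)·√(4M²+3T²).
√(4M²+3T²) = √(4×(9.160×10^6)² + 3×(9.550×10^6)²) = 2.468×10^7 N·mm.
d³ = 16×2.468×10^7/(π×111.6) = 1.126×10^6 mm³.
d = 104.0 mm.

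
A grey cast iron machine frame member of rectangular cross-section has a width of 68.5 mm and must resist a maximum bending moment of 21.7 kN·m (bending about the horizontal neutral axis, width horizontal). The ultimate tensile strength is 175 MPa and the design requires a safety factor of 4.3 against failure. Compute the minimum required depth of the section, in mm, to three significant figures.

h = 216 mm

σ_allow = 175/4.3 = 40.70 MPa.
For a rectangular section σ = 6M/(bh²), so h² = 6M/(b σ_allow) = 6×2.1700×10^7/(68.5×40.70) = 46700 mm².
h = 216.1 mm.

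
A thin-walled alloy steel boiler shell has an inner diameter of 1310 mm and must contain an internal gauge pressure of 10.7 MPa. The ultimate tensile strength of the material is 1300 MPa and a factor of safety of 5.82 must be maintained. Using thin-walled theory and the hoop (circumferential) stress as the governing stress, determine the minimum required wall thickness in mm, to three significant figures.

σ_allow = 1300/5.82 = 223.4 MPa.
Hoop stress σ_h = pD/(2t), so t = pD/(2σ_allow) = 10.7×1310/(2×223.4) = 31.38 mm.

t = 31.4 mm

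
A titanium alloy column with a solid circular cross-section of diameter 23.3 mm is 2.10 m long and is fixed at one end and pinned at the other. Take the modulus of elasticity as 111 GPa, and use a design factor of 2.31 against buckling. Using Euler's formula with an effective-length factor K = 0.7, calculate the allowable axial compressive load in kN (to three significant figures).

I = πd⁴/64 = π×23.3⁴/64 = 14470 mm⁴.
Effective length L_e = KL = 0.7×2.10 m = 1470 mm.
Euler critical load P_cr = π²EI/L_e² = π²×111000×14470/1470² = 7335 N.
P_allow = P_cr/n = 7335/2.31 = 3175 N.

P_allow = 3.18 kN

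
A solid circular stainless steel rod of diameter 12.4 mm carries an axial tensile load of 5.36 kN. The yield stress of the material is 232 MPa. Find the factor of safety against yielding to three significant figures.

A = πd²/4 = 120.8 mm².
σ = F/A = 5360.0/120.8 = 44.38 MPa.
n = 232/44.38 = 5.227.

n = 5.23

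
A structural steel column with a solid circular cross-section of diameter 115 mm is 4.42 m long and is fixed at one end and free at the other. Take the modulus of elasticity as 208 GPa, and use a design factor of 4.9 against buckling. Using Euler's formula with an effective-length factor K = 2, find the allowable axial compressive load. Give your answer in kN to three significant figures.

P_allow = 46.0 kN

I = πd⁴/64 = π×115⁴/64 = 8.585×10^6 mm⁴.
Effective length L_e = KL = 2×4.42 m = 8840 mm.
Euler critical load P_cr = π²EI/L_e² = π²×208000×8.585×10^6/8840² = 225500 N.
P_allow = P_cr/n = 225500/4.9 = 46030 N.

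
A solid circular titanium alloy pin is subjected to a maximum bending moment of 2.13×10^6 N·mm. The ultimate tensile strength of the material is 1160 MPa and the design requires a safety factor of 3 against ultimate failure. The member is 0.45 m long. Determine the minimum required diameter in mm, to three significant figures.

σ_allow = 1160/3 = 386.7 MPa.
For a solid circular section σ = 32M/(πd³), so d³ = 32M/(π σ_allow) = 32×2130000/(π×386.7) = 56110 mm³.
d = 38.28 mm.

d = 38.3 mm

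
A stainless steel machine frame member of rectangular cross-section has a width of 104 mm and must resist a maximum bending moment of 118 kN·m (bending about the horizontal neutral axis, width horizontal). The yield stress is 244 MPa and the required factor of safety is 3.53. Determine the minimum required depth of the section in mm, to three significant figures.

h = 314 mm

σ_allow = 244/3.53 = 69.12 MPa.
For a rectangular section σ = 6M/(bh²), so h² = 6M/(b σ_allow) = 6×1.1800×10^8/(104×69.12) = 98490 mm².
h = 313.8 mm.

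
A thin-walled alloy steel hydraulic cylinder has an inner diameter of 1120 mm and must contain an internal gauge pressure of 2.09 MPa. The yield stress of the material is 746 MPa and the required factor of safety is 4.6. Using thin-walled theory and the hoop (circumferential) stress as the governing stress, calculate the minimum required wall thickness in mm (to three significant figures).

t = 7.22 mm

σ_allow = 746/4.6 = 162.2 MPa.
Hoop stress σ_h = pD/(2t), so t = pD/(2σ_allow) = 2.09×1120/(2×162.2) = 7.217 mm.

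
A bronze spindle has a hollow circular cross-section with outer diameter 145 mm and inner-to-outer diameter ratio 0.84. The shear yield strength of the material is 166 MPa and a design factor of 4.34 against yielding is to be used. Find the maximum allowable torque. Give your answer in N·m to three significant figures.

T_allow = 11500 N·m

τ_allow = 166/4.34 = 38.25 MPa.
For a hollow shaft T_allow = τ_allow·πd_o³(1−k⁴)/16 with 1−k⁴ = 0.5021, so πd_o³(1−k⁴)/16 = 300600 mm³.
T_allow = 38.25×300600 = 1.150×10^7 N·mm = 11500 N·m.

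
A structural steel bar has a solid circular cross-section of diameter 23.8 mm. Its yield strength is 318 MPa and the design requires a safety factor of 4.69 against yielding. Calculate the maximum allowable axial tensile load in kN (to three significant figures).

F_allow = 30.2 kN

σ_allow = 318/4.69 = 67.80 MPa.
A = πd²/4 = π×23.8²/4 = 444.9 mm².
F_allow = σ_allow × A = 67.80×444.9 = 30160 N.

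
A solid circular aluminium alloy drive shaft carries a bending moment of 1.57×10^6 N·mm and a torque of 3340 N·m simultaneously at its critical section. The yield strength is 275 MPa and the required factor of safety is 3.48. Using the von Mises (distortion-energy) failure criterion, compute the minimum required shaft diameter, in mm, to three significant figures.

σ_allow = σ_y/n = 275/3.48 = 79.02 MPa.
For a solid shaft σ_b = 32M/(πd³) and τ = 16T/(πd³), so the von Mises stress is σ' = (16/πd³)·√(4M²+3T²).
√(4M²+3T²) = √(4×(1.570×10^6)² + 3×(3.340×10^6)²) = 6.582×10^6 N·mm.
d³ = 16×6.582×10^6/(π×79.02) = 424200 mm³.
d = 75.14 mm.

d = 75.1 mm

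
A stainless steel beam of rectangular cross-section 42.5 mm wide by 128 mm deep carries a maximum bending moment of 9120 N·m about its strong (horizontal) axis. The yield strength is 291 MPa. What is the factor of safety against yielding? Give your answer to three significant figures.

n = 3.70

Section modulus S = bh²/6 = 42.5×128²/6 = 116100 mm³.
σ = M/S = 9120000/116100 = 78.58 MPa.
n = 291/78.58 = 3.703.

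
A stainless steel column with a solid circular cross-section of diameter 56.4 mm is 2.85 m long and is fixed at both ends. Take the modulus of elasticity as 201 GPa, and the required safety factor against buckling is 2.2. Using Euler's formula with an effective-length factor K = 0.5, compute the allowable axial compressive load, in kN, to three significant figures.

P_allow = 221 kN

I = πd⁴/64 = π×56.4⁴/64 = 496700 mm⁴.
Effective length L_e = KL = 0.5×2.85 m = 1425 mm.
Euler critical load P_cr = π²EI/L_e² = π²×201000×496700/1425² = 485200 N.
P_allow = P_cr/n = 485200/2.2 = 220600 N.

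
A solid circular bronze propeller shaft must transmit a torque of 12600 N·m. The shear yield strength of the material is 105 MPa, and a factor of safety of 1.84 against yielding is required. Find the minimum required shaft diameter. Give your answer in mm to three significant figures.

Allowable shear stress τ_allow = 105/1.84 = 57.07 MPa.
For a solid shaft τ = 16T/(πd³), so d³ = 16T/(π τ_allow) = 16×1.2600×10^7/(π×57.07) = 1.125×10^6 mm³.
d = (1.125×10^6)^(1/3) = 104.0 mm.

d = 104 mm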